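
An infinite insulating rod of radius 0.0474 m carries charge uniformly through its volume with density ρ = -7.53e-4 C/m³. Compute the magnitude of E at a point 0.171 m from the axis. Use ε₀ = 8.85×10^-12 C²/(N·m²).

By cylindrical symmetry E is radial; use a coaxial Gaussian cylinder of radius 0.171 m and length L (r > 0.0474 m, full cross-section enclosed).
λ_enc = ρ·πR² = (-7.53×10^-4)π(0.0474)² = -5.315e-6 C/m.
Applying ∮E·dA = Q_enc/ε₀ with the end caps contributing no flux:
E = |λ_enc|/(2πε₀r) = (5.315×10^-6)/(2π·8.85×10^-12·0.171) = 5.59×10^5 N/C.

|E| ≈ 5.59×10^5 N/C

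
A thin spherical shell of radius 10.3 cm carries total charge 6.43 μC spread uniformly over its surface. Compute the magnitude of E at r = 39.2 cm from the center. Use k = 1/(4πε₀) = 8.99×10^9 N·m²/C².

3.76×10^5 V/m

Symmetry ⇒ E = E(r) r̂. Gaussian sphere of radius r = 39.2 cm (r > 10.3 cm).
The entire shell is enclosed: Q_enc = 6.43×10^-6 C.
Gauss's law: E·4πr² = Q_enc/ε₀.
E = k|Q_enc|/r² = (8.99×10^9)(6.43×10^-6)/(0.392)² = 3.76×10^5 N/C.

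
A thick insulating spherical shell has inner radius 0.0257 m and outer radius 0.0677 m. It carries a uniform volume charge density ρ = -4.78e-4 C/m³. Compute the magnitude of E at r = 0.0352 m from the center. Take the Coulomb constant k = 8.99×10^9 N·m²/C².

By spherical symmetry E is radial; choose a Gaussian sphere of radius r = 0.0352 m (within the shell material, 0.0257 m < r < 0.0677 m).
Only the shell between 0.0257 m and r is enclosed: Q_enc = ρ·(4π/3)(r³ − a³) = (-4.78e-4)·(4π/3)·((0.0352)³ − (0.0257)³) = -5.334×10^-8 C.
Since E is radial and uniform over the Gaussian sphere, Φ = E·4πr² = Q_enc/ε₀.
E = k|Q_enc|/r² = (8.99×10^9)(5.334×10^-8)/(0.0352)² = 3.87e5 N/C.

|E| = 3.87×10^5 N/C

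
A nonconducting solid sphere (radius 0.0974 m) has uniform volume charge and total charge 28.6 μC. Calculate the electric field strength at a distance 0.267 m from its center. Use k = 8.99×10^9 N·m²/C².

3.61e6 V/m

Use a concentric Gaussian sphere at r = 0.267 m (r > R, so the entire charge is enclosed).
Q_enc = 28.6 μC = 2.86×10^-5 C.
Gauss's law: E·4πr² = Q_enc/ε₀.
E = k|Q_enc|/r² = (8.99×10^9)(2.86×10^-5)/(0.267)² = 3.61×10^6 N/C.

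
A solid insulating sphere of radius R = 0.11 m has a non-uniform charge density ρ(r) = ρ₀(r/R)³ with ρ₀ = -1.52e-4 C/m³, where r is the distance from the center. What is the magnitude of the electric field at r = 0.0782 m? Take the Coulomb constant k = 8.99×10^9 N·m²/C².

E = 8.04×10^4 V/m

Take a concentric spherical Gaussian surface of radius r = 0.0782 m (r < R).
Integrate the density: Q_enc = 4π ∫₀^r ρ₀(r'/R)^3 r'² dr' = 4πρ₀ r^6/(6·R³) = -5.47×10^-8 C.
By Gauss's law, ∮E·dA = E·4πr² = Q_enc/ε₀.
E = k|Q_enc|/r² = (8.99×10^9)(5.47e-8)/(0.0782)² = 8.04×10^4 N/C.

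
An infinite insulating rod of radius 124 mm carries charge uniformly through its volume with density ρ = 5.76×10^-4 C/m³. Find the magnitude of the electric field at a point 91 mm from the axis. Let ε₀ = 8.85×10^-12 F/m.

|E| = 2.96e6 N/C

Coaxial Gaussian cylinder, radius r = 91 mm, length L (r < R).
Charge inside radius r per length L is ρ·πr²·L, so λ_enc = ρπr² = 1.498e-5 C/m.
Gauss's law: E·2πrL = λ_enc L/ε₀.
E = |λ_enc|/(2πε₀r) = (1.498×10^-5)/(2π·8.85×10^-12·0.091) = 2.96×10^6 N/C.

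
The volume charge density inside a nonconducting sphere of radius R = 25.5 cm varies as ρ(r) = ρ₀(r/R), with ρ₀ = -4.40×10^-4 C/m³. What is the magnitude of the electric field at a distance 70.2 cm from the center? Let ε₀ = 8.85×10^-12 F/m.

Use a concentric Gaussian sphere at r = 70.2 cm (r > R, all charge enclosed).
Q_enc = 4π ∫₀^R ρ₀(r'/R)^1 r'² dr' = 4πρ₀R³/4 = -2.292×10^-5 C.
By Gauss's law, ∮E·dA = E·4πr² = Q_enc/ε₀.
E = |Q_enc|/(4πε₀r²) = (2.292×10^-5)/(4π·8.85×10^-12·(0.702)²) = 4.18e5 N/C.

E = 4.18×10^5 N/C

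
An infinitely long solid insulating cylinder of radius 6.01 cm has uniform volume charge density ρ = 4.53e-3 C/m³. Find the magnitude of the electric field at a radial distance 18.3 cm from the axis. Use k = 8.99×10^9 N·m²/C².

|E| ≈ 5.05×10^6 N/C

Choose a coaxial cylinder of radius r = 18.3 cm (arbitrary length L) as the Gaussian surface (r > 6.01 cm, full cross-section enclosed).
λ_enc = ρ·πR² = (4.53×10^-3)π(0.0601)² = 5.14×10^-5 C/m.
Gauss's law: E·2πrL = λ_enc L/ε₀.
E = 2k|λ_enc|/r = 2(8.99×10^9)(5.14e-5)/(0.183) = 5.05e6 N/C.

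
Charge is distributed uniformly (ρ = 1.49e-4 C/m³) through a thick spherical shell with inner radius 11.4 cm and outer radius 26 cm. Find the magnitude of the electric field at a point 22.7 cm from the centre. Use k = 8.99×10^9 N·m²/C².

|E| ≈ 1.11e6 N/C

Use a concentric Gaussian sphere at r = 22.7 cm (within the shell material, 11.4 cm < r < 26 cm).
Only the shell between 11.4 cm and r is enclosed: Q_enc = ρ·(4π/3)(r³ − a³) = (1.49×10^-4)·(4π/3)·((0.227)³ − (0.114)³) = 6.376×10^-6 C.
Applying ∮E·dA = Q_enc/ε₀ with Φ = E(4πr²):
E = k|Q_enc|/r² = (8.99×10^9)(6.376e-6)/(0.227)² = 1.11e6 N/C.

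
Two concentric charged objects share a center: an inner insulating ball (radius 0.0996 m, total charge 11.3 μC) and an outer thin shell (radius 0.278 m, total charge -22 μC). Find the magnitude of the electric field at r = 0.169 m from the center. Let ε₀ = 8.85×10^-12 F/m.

E ≈ 3.56e6 N/C

By spherical symmetry E is radial; choose a Gaussian sphere of radius r = 0.169 m (between the bodies, 0.0996 m < r < 0.278 m).
Only the inner charge is enclosed; the outer shell contributes nothing inside itself. Q_enc = 11.3 μC = 1.13×10^-5 C.
Gauss's law: E·4πr² = Q_enc/ε₀.
E = |Q_enc|/(4πε₀r²) = (1.13×10^-5)/(4π·8.85×10^-12·(0.169)²) = 3.56×10^6 N/C.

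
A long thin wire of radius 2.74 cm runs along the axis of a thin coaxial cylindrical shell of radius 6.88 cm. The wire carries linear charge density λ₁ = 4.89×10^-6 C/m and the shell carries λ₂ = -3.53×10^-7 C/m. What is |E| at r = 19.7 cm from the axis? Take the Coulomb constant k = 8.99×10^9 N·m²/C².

|E| ≈ 4.14e5 N/C

Coaxial Gaussian cylinder, radius r = 19.7 cm, length L (r > 6.88 cm, enclosing both).
λ_enc = λ₁ + λ₂ = (4.89×10^-6) + (-3.53e-7) = 4.537×10^-6 C/m.
Since E is radial and uniform over the curved surface, Φ = E·2πrL = Q_enc/ε₀ = λ_enc L/ε₀.
E = 2k|λ_enc|/r = 2(8.99×10^9)(4.537e-6)/(0.197) = 4.14×10^5 N/C.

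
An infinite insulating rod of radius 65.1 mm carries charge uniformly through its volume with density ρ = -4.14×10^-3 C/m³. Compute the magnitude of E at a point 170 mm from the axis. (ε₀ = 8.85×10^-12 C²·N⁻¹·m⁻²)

E ≈ 5.83e6 N/C

Coaxial Gaussian cylinder, radius r = 170 mm, length L (r > 65.1 mm, full cross-section enclosed).
λ_enc = ρ·πR² = (-4.14×10^-3)π(0.0651)² = -5.512e-5 C/m.
Since E is radial and uniform over the curved surface, Φ = E·2πrL = Q_enc/ε₀ = λ_enc L/ε₀.
E = |λ_enc|/(2πε₀r) = (5.512e-5)/(2π·8.85×10^-12·0.17) = 5.83×10^6 N/C.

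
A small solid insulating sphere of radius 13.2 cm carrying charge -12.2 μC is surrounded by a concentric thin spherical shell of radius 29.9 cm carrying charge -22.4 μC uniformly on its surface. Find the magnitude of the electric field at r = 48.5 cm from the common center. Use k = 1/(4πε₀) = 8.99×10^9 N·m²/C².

|E| = 1.32×10^6 N/C

Symmetry ⇒ E = E(r) r̂. Gaussian sphere of radius r = 48.5 cm (r > 29.9 cm, enclosing both).
Q_enc = (-12.2 μC) + (-22.4 μC) = -3.46e-5 C.
By Gauss's law, ∮E·dA = E·4πr² = Q_enc/ε₀.
E = k|Q_enc|/r² = (8.99×10^9)(3.46×10^-5)/(0.485)² = 1.32×10^6 N/C.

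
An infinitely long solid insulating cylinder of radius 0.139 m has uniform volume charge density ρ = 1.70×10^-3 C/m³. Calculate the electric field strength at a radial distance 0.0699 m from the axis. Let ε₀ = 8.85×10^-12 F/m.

|E| = 6.71×10^6 N/C

By cylindrical symmetry E is radial; use a coaxial Gaussian cylinder of radius 0.0699 m and length L (r < R).
Enclosed charge per unit length: λ_enc = ρ·πr² = (1.70×10^-3)π(0.0699)² = 2.609×10^-5 C/m.
Since E is radial and uniform over the curved surface, Φ = E·2πrL = Q_enc/ε₀ = λ_enc L/ε₀.
E = |λ_enc|/(2πε₀r) = (2.609×10^-5)/(2π·8.85×10^-12·0.0699) = 6.71×10^6 N/C.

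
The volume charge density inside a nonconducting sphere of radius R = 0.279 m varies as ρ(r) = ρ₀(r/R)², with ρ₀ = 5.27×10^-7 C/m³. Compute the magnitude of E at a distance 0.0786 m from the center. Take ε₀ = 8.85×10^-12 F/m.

|E| ≈ 74.3 V/m

Use a concentric Gaussian sphere at r = 0.0786 m (r < R).
Q_enc = ∫₀^r ρ(r')·4πr'² dr' = (4πρ₀/R²) ∫₀^r r'^4 dr' = 4πρ₀ r^5/(5·R²) = 5.105×10^-11 C.
Applying ∮E·dA = Q_enc/ε₀ with Φ = E(4πr²):
E = |Q_enc|/(4πε₀r²) = (5.105×10^-11)/(4π·8.85×10^-12·(0.0786)²) = 74.3 N/C.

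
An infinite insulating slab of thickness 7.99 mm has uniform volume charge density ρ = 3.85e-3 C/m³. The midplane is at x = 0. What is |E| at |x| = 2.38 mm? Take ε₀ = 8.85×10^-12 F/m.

E ≈ 1.04×10^6 V/m

By symmetry E is perpendicular to the slab. A Gaussian pillbox from −2.38 mm to +2.38 mm (face area A) lies entirely within the slab.
Q_enc = ρ·(2x)·A and flux = 2EA, so 2EA = 2ρxA/ε₀ ⇒ E = |ρ|x/ε₀.
E = (3.85×10^-3)(0.00238)/(8.85×10^-12) = 1.04×10^6 N/C.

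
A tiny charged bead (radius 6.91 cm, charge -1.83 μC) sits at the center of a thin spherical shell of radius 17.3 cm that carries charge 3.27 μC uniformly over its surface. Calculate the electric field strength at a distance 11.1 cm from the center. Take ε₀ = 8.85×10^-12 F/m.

1.34e6 V/m

Use a concentric Gaussian sphere at r = 11.1 cm (between the bodies, 6.91 cm < r < 17.3 cm).
The shell at 17.3 cm lies outside the Gaussian surface, so Q_enc = -1.83 μC = -1.83×10^-6 C.
Since E is radial and uniform over the Gaussian sphere, Φ = E·4πr² = Q_enc/ε₀.
E = |Q_enc|/(4πε₀r²) = (1.83×10^-6)/(4π·8.85×10^-12·(0.111)²) = 1.34×10^6 N/C.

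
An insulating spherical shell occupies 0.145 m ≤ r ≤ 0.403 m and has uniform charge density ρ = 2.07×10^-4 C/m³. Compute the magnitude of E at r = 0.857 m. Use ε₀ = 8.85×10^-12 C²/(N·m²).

|E| = 6.62×10^5 V/m

Symmetry ⇒ E = E(r) r̂. Gaussian sphere of radius r = 0.857 m (r > 0.403 m, enclosing the whole shell).
Q_enc = ρ·(4π/3)(b³ − a³) = (2.07×10^-4)·(4π/3)·((0.403)³ − (0.145)³) = 5.411×10^-5 C.
Applying ∮E·dA = Q_enc/ε₀ with Φ = E(4πr²):
E = |Q_enc|/(4πε₀r²) = (5.411×10^-5)/(4π·8.85×10^-12·(0.857)²) = 6.62×10^5 N/C.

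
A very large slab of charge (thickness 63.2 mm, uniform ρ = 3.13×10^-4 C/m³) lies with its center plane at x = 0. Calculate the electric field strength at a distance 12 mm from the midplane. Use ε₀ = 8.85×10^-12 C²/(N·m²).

4.24e5 N/C

By symmetry E is perpendicular to the slab. A Gaussian pillbox from −12 mm to +12 mm (face area A) lies entirely within the slab.
Q_enc = ρ·(2x)·A and flux = 2EA, so 2EA = 2ρxA/ε₀ ⇒ E = |ρ|x/ε₀.
E = (3.13×10^-4)(0.012)/(8.85×10^-12) = 4.24e5 N/C.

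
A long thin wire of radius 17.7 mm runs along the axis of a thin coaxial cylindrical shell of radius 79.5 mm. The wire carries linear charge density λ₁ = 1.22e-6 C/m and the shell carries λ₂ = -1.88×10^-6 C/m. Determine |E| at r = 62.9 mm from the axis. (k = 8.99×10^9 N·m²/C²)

E ≈ 3.49e5 N/C

Coaxial Gaussian cylinder, radius r = 62.9 mm, length L (between the conductors, 17.7 mm < r < 79.5 mm).
Only the inner wire is enclosed; the outer shell contributes nothing inside itself. λ_enc = λ₁ = 1.22e-6 C/m.
Applying ∮E·dA = Q_enc/ε₀ with the end caps contributing no flux:
E = 2k|λ_enc|/r = 2(8.99×10^9)(1.22×10^-6)/(0.0629) = 3.49e5 N/C.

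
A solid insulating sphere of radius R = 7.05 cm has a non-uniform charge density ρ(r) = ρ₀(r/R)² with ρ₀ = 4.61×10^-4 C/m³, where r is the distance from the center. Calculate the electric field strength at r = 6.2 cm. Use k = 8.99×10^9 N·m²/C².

By spherical symmetry E is radial; choose a Gaussian sphere of radius r = 6.2 cm (r < R).
Integrate the density: Q_enc = 4π ∫₀^r ρ₀(r'/R)^2 r'² dr' = 4πρ₀ r^5/(5·R²) = 2.136×10^-7 C.
By Gauss's law, ∮E·dA = E·4πr² = Q_enc/ε₀.
E = k|Q_enc|/r² = (8.99×10^9)(2.136×10^-7)/(0.062)² = 4.99×10^5 N/C.

|E| = 4.99×10^5 N/C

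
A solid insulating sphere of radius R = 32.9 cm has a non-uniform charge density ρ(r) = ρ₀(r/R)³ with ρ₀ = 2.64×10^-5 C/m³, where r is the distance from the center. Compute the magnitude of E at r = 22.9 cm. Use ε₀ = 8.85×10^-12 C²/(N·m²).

Use a concentric Gaussian sphere at r = 22.9 cm (r < R).
Q_enc = ∫₀^r ρ(r')·4πr'² dr' = (4πρ₀/R³) ∫₀^r r'^5 dr' = 4πρ₀ r^6/(6·R³) = 2.239×10^-7 C.
Gauss's law: E·4πr² = Q_enc/ε₀.
E = |Q_enc|/(4πε₀r²) = (2.239×10^-7)/(4π·8.85×10^-12·(0.229)²) = 3.84e4 N/C.

E ≈ 3.84e4 N/C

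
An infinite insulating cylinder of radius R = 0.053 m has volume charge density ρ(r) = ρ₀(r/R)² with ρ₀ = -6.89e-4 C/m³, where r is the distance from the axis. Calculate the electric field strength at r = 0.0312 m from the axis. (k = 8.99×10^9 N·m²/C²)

Take a coaxial cylindrical Gaussian surface of radius r = 0.0312 m and length L (r < R).
Integrating ρ over the cross-section to radius r: λ_enc = (2πρ₀/R²) ∫₀^r r'^3 dr' = 2πρ₀ r^4/(4·R²) = -3.651e-7 C/m.
By Gauss's law (flux through the curved wall only), E·2πrL = λ_enc L/ε₀.
E = 2k|λ_enc|/r = 2(8.99×10^9)(3.651×10^-7)/(0.0312) = 2.10×10^5 N/C.

|E| = 2.10×10^5 V/m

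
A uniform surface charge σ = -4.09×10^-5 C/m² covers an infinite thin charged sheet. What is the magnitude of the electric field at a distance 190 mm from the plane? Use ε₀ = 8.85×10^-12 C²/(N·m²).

2.31×10^6 V/m

Choose a cylindrical pillbox piercing the sheet, end faces (area A) parallel to it.
Only the two end caps contribute flux: Φ = 2EA. With Q_enc = σA, Gauss's law gives E = |σ|/(2ε₀).
E = |σ|/(2ε₀) = (4.09e-5)/(2·8.85×10^-12) = 2.31e6 N/C.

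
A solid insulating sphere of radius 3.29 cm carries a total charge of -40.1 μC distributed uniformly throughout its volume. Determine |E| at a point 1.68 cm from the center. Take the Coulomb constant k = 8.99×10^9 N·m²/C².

Symmetry ⇒ E = E(r) r̂. Gaussian sphere of radius r = 1.68 cm (r < R).
For a uniform sphere the enclosed fraction is (r/R)³, so Q_enc = (-40.1 μC)(0.0168/0.0329)³ = -5.339×10^-6 C.
By Gauss's law, ∮E·dA = E·4πr² = Q_enc/ε₀.
E = k|Q_enc|/r² = (8.99×10^9)(5.339×10^-6)/(0.0168)² = 1.70×10^8 N/C.

|E| = 1.70e8 N/C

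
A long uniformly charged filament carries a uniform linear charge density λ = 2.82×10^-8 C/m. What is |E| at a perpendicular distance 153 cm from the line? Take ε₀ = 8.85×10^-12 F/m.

Choose a coaxial cylinder of radius r = 153 cm (arbitrary length L) as the Gaussian surface.
Q_enc = λL, so λ_enc = 2.82e-8 C/m.
Applying ∮E·dA = Q_enc/ε₀ with the end caps contributing no flux:
E = |λ_enc|/(2πε₀r) = (2.82e-8)/(2π·8.85×10^-12·1.53) = 331 N/C.

331 V/m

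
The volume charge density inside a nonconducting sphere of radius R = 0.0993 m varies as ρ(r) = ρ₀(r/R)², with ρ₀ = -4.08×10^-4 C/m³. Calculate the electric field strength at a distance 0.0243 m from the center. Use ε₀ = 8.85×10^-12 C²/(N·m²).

Use a concentric Gaussian sphere at r = 0.0243 m (r < R).
Integrate the density: Q_enc = 4π ∫₀^r ρ₀(r'/R)^2 r'² dr' = 4πρ₀ r^5/(5·R²) = -8.811×10^-10 C.
Since E is radial and uniform over the Gaussian sphere, Φ = E·4πr² = Q_enc/ε₀.
E = |Q_enc|/(4πε₀r²) = (8.811e-10)/(4π·8.85×10^-12·(0.0243)²) = 1.34×10^4 N/C.

E ≈ 1.34×10^4 V/m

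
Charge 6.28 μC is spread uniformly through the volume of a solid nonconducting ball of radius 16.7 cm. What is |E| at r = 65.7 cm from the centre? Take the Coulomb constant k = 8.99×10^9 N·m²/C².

Symmetry ⇒ E = E(r) r̂. Gaussian sphere of radius r = 65.7 cm (r > R, so the entire charge is enclosed).
Q_enc = 6.28 μC = 6.28×10^-6 C.
Gauss's law: E·4πr² = Q_enc/ε₀.
E = k|Q_enc|/r² = (8.99×10^9)(6.28e-6)/(0.657)² = 1.31×10^5 N/C.

E = 1.31×10^5 N/C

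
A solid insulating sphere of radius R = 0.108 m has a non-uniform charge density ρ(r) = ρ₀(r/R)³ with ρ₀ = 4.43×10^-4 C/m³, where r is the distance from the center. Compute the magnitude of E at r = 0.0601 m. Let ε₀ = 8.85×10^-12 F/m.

8.64e4 N/C

Use a concentric Gaussian sphere at r = 0.0601 m (r < R).
Q_enc = ∫₀^r ρ(r')·4πr'² dr' = (4πρ₀/R³) ∫₀^r r'^5 dr' = 4πρ₀ r^6/(6·R³) = 3.471e-8 C.
Since E is radial and uniform over the Gaussian sphere, Φ = E·4πr² = Q_enc/ε₀.
E = |Q_enc|/(4πε₀r²) = (3.471×10^-8)/(4π·8.85×10^-12·(0.0601)²) = 8.64×10^4 N/C.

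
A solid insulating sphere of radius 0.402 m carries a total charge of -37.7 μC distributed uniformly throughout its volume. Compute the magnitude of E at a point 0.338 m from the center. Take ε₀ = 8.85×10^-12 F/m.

E = 1.76e6 N/C

Take a concentric spherical Gaussian surface of radius r = 0.338 m (r < R).
For a uniform sphere the enclosed fraction is (r/R)³, so Q_enc = (-37.7 μC)(0.338/0.402)³ = -2.241×10^-5 C.
Gauss's law: E·4πr² = Q_enc/ε₀.
E = |Q_enc|/(4πε₀r²) = (2.241×10^-5)/(4π·8.85×10^-12·(0.338)²) = 1.76e6 N/C.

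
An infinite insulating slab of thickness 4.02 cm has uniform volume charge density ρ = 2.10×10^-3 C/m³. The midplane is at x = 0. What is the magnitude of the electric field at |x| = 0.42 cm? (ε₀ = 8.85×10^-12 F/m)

|E| = 9.97e5 N/C

By symmetry E is perpendicular to the slab. A Gaussian pillbox from −0.42 cm to +0.42 cm (face area A) lies entirely within the slab.
Q_enc = ρ·(2x)·A and flux = 2EA, so 2EA = 2ρxA/ε₀ ⇒ E = |ρ|x/ε₀.
E = (2.10e-3)(0.0042)/(8.85×10^-12) = 9.97e5 N/C.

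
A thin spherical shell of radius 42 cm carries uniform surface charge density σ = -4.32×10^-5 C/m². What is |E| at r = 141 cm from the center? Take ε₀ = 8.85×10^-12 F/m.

|E| = 4.33e5 N/C

Symmetry ⇒ E = E(r) r̂. Gaussian sphere of radius r = 141 cm (r > 42 cm).
The entire shell is enclosed: Q_enc = σ·4πR² = (-4.32×10^-5)·4π·(0.42)² = -9.576e-5 C.
Since E is radial and uniform over the Gaussian sphere, Φ = E·4πr² = Q_enc/ε₀.
E = |Q_enc|/(4πε₀r²) = (9.576×10^-5)/(4π·8.85×10^-12·(1.41)²) = 4.33×10^5 N/C.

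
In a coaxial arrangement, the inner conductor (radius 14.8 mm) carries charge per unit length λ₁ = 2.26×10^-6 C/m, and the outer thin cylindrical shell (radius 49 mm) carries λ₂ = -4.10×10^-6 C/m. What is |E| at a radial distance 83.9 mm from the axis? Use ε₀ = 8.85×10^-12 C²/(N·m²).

3.94×10^5 N/C

By cylindrical symmetry E is radial; use a coaxial Gaussian cylinder of radius 83.9 mm and length L (r > 49 mm, enclosing both).
λ_enc = λ₁ + λ₂ = (2.26×10^-6) + (-4.10×10^-6) = -1.84×10^-6 C/m.
Since E is radial and uniform over the curved surface, Φ = E·2πrL = Q_enc/ε₀ = λ_enc L/ε₀.
E = |λ_enc|/(2πε₀r) = (1.84e-6)/(2π·8.85×10^-12·0.0839) = 3.94e5 N/C.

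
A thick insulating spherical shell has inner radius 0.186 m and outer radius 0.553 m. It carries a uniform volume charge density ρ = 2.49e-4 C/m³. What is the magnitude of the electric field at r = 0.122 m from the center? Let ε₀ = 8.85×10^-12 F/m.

E = 0

Symmetry ⇒ E = E(r) r̂. Gaussian sphere of radius r = 0.122 m (r < 0.186 m, inside the empty cavity).
Q_enc = 0 (all charge lies at larger r); Gauss's law gives E = 0.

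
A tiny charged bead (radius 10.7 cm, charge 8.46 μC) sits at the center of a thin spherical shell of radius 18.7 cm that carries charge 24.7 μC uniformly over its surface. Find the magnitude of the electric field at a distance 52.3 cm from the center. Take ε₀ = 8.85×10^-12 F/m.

Symmetry ⇒ E = E(r) r̂. Gaussian sphere of radius r = 52.3 cm (r > 18.7 cm, enclosing both).
Q_enc = (8.46 μC) + (24.7 μC) = 3.316e-5 C.
By Gauss's law, ∮E·dA = E·4πr² = Q_enc/ε₀.
E = |Q_enc|/(4πε₀r²) = (3.316e-5)/(4π·8.85×10^-12·(0.523)²) = 1.09×10^6 N/C.

E = 1.09×10^6 V/m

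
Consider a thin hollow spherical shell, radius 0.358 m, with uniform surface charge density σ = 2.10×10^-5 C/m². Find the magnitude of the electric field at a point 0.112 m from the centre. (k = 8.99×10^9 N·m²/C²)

|E| = 0 N/C

Use a concentric Gaussian sphere at r = 0.112 m (inside the shell, r < 0.358 m).
All the charge is outside the Gaussian surface: Q_enc = 0, hence E = 0 everywhere inside the shell.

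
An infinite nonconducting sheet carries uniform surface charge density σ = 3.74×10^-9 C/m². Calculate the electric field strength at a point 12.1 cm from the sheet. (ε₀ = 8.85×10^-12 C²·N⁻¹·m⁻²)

Choose a cylindrical pillbox piercing the sheet, end faces (area A) parallel to it.
Only the two end caps contribute flux: Φ = 2EA. With Q_enc = σA, Gauss's law gives E = |σ|/(2ε₀).
E = |σ|/(2ε₀) = (3.74e-9)/(2·8.85×10^-12) = 211 N/C.

E = 211 V/m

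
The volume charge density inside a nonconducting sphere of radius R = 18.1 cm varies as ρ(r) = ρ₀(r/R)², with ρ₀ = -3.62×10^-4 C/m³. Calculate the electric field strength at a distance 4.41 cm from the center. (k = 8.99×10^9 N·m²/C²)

By spherical symmetry E is radial; choose a Gaussian sphere of radius r = 4.41 cm (r < R).
Integrate the density: Q_enc = 4π ∫₀^r ρ₀(r'/R)^2 r'² dr' = 4πρ₀ r^5/(5·R²) = -4.632e-9 C.
By Gauss's law, ∮E·dA = E·4πr² = Q_enc/ε₀.
E = k|Q_enc|/r² = (8.99×10^9)(4.632e-9)/(0.0441)² = 2.14e4 N/C.

E = 2.14×10^4 N/C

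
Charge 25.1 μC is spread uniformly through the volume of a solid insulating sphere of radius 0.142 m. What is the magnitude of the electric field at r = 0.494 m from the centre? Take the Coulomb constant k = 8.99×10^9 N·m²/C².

E ≈ 9.25e5 N/C

By spherical symmetry E is radial; choose a Gaussian sphere of radius r = 0.494 m (r > R, so the entire charge is enclosed).
Q_enc = 25.1 μC = 2.51×10^-5 C.
Gauss's law: E·4πr² = Q_enc/ε₀.
E = k|Q_enc|/r² = (8.99×10^9)(2.51×10^-5)/(0.494)² = 9.25e5 N/C.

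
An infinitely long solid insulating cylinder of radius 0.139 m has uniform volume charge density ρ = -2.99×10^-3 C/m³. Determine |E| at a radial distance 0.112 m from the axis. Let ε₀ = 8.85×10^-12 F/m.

|E| ≈ 1.89×10^7 N/C

By cylindrical symmetry E is radial; use a coaxial Gaussian cylinder of radius 0.112 m and length L (r < R).
Enclosed charge per unit length: λ_enc = ρ·πr² = (-2.99×10^-3)π(0.112)² = -1.178×10^-4 C/m.
By Gauss's law (flux through the curved wall only), E·2πrL = λ_enc L/ε₀.
E = |λ_enc|/(2πε₀r) = (1.178e-4)/(2π·8.85×10^-12·0.112) = 1.89e7 N/C.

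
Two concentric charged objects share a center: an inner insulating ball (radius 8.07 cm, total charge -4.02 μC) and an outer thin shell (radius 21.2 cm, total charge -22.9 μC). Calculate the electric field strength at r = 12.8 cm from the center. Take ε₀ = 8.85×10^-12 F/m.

|E| = 2.21e6 V/m

Use a concentric Gaussian sphere at r = 12.8 cm (between the bodies, 8.07 cm < r < 21.2 cm).
The shell at 21.2 cm lies outside the Gaussian surface, so Q_enc = -4.02 μC = -4.02×10^-6 C.
Gauss's law: E·4πr² = Q_enc/ε₀.
E = |Q_enc|/(4πε₀r²) = (4.02×10^-6)/(4π·8.85×10^-12·(0.128)²) = 2.21×10^6 N/C.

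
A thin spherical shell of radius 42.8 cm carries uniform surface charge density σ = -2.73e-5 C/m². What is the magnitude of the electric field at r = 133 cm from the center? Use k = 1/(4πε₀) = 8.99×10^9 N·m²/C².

E ≈ 3.19×10^5 V/m

Take a concentric spherical Gaussian surface of radius r = 133 cm (r > 42.8 cm).
The entire shell is enclosed: Q_enc = σ·4πR² = (-2.73×10^-5)·4π·(0.428)² = -6.284e-5 C.
Applying ∮E·dA = Q_enc/ε₀ with Φ = E(4πr²):
E = k|Q_enc|/r² = (8.99×10^9)(6.284e-5)/(1.33)² = 3.19×10^5 N/C.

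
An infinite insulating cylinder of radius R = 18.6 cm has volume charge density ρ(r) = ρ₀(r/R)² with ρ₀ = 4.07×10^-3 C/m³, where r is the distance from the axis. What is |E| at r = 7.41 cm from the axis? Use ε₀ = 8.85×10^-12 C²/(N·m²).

E ≈ 1.35×10^6 V/m

Coaxial Gaussian cylinder, radius r = 7.41 cm, length L (r < R).
Integrating ρ over the cross-section to radius r: λ_enc = (2πρ₀/R²) ∫₀^r r'^3 dr' = 2πρ₀ r^4/(4·R²) = 5.571×10^-6 C/m.
Since E is radial and uniform over the curved surface, Φ = E·2πrL = Q_enc/ε₀ = λ_enc L/ε₀.
E = |λ_enc|/(2πε₀r) = (5.571e-6)/(2π·8.85×10^-12·0.0741) = 1.35×10^6 N/C.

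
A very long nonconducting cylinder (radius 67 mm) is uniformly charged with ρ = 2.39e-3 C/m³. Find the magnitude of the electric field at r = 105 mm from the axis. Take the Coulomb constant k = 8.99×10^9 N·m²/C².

|E| = 5.77e6 N/C

Choose a coaxial cylinder of radius r = 105 mm (arbitrary length L) as the Gaussian surface (r > 67 mm, full cross-section enclosed).
λ_enc = ρ·πR² = (2.39e-3)π(0.067)² = 3.371×10^-5 C/m.
Applying ∮E·dA = Q_enc/ε₀ with the end caps contributing no flux:
E = 2k|λ_enc|/r = 2(8.99×10^9)(3.371×10^-5)/(0.105) = 5.77×10^6 N/C.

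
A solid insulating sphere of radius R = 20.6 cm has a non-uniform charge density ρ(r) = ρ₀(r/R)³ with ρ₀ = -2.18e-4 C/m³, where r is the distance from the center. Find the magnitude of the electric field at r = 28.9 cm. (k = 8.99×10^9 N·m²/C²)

E = 4.30×10^5 N/C

Use a concentric Gaussian sphere at r = 28.9 cm (r > R, all charge enclosed).
Q_enc = 4π ∫₀^R ρ₀(r'/R)^3 r'² dr' = 4πρ₀R³/6 = -3.991×10^-6 C.
By Gauss's law, ∮E·dA = E·4πr² = Q_enc/ε₀.
E = k|Q_enc|/r² = (8.99×10^9)(3.991×10^-6)/(0.289)² = 4.30×10^5 N/C.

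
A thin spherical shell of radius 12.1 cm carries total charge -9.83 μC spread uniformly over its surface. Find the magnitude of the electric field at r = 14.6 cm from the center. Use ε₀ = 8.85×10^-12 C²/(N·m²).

4.15e6 N/C

Use a concentric Gaussian sphere at r = 14.6 cm (r > 12.1 cm).
The entire shell is enclosed: Q_enc = -9.83×10^-6 C.
Since E is radial and uniform over the Gaussian sphere, Φ = E·4πr² = Q_enc/ε₀.
E = |Q_enc|/(4πε₀r²) = (9.83×10^-6)/(4π·8.85×10^-12·(0.146)²) = 4.15×10^6 N/C.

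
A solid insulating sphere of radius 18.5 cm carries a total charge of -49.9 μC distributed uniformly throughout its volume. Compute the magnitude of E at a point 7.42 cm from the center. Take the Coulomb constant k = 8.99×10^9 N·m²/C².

Use a concentric Gaussian sphere at r = 7.42 cm (r < R).
For a uniform sphere the enclosed fraction is (r/R)³, so Q_enc = (-49.9 μC)(0.0742/0.185)³ = -3.22×10^-6 C.
Since E is radial and uniform over the Gaussian sphere, Φ = E·4πr² = Q_enc/ε₀.
E = k|Q_enc|/r² = (8.99×10^9)(3.22e-6)/(0.0742)² = 5.26e6 N/C.

|E| = 5.26e6 V/m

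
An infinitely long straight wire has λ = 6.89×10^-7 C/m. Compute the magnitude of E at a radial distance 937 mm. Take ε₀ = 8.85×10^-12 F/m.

Coaxial Gaussian cylinder, radius r = 937 mm, length L.
Q_enc = λL, so λ_enc = 6.89×10^-7 C/m.
Since E is radial and uniform over the curved surface, Φ = E·2πrL = Q_enc/ε₀ = λ_enc L/ε₀.
E = |λ_enc|/(2πε₀r) = (6.89e-7)/(2π·8.85×10^-12·0.937) = 1.32×10^4 N/C.

|E| = 1.32e4 V/m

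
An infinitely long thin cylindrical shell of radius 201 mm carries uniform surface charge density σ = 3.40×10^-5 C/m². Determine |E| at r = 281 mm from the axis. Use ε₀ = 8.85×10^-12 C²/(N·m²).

|E| ≈ 2.75e6 N/C

Choose a coaxial cylinder of radius r = 281 mm (arbitrary length L) as the Gaussian surface (r > 201 mm).
The whole shell is enclosed: λ_enc = σ·2πR = (3.40×10^-5)·2π·(0.201) = 4.294×10^-5 C/m.
Gauss's law: E·2πrL = λ_enc L/ε₀.
E = |λ_enc|/(2πε₀r) = (4.294×10^-5)/(2π·8.85×10^-12·0.281) = 2.75×10^6 N/C.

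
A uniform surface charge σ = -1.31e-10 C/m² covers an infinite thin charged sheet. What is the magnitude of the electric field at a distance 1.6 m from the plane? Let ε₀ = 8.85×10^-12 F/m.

By planar symmetry E is perpendicular to the sheet and uniform; use a Gaussian pillbox with flat faces of area A on each side of the sheet.
Only the two end caps contribute flux: Φ = 2EA. With Q_enc = σA, Gauss's law gives E = |σ|/(2ε₀).
E = |σ|/(2ε₀) = (1.31e-10)/(2·8.85×10^-12) = 7.4 N/C.

|E| = 7.4 N/C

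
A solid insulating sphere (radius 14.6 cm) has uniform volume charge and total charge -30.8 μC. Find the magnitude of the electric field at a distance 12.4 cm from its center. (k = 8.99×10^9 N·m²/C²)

By spherical symmetry E is radial; choose a Gaussian sphere of radius r = 12.4 cm (r < R).
Only the charge within r is enclosed: Q_enc = Q·(r/R)³ = (-30.8 μC)·(12.4 cm/14.6 cm)³ = -1.887e-5 C.
Applying ∮E·dA = Q_enc/ε₀ with Φ = E(4πr²):
E = k|Q_enc|/r² = (8.99×10^9)(1.887×10^-5)/(0.124)² = 1.10×10^7 N/C.

E ≈ 1.10e7 N/C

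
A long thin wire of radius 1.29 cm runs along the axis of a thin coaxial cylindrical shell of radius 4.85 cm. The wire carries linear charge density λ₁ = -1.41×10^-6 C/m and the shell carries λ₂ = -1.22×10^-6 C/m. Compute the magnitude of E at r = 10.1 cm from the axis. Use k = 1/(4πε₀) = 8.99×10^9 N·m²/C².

By cylindrical symmetry E is radial; use a coaxial Gaussian cylinder of radius 10.1 cm and length L (r > 4.85 cm, enclosing both).
λ_enc = λ₁ + λ₂ = (-1.41×10^-6) + (-1.22e-6) = -2.63×10^-6 C/m.
Gauss's law: E·2πrL = λ_enc L/ε₀.
E = 2k|λ_enc|/r = 2(8.99×10^9)(2.63×10^-6)/(0.101) = 4.68×10^5 N/C.

|E| ≈ 4.68e5 V/m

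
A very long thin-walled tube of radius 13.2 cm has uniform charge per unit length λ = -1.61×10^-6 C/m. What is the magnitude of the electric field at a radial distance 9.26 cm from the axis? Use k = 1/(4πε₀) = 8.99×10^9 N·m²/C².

Coaxial Gaussian cylinder, radius r = 9.26 cm, length L (r < 13.2 cm, inside the shell).
No charge is enclosed, so Gauss's law gives E·2πrL = 0 ⇒ E = 0.

|E| = 0 V/m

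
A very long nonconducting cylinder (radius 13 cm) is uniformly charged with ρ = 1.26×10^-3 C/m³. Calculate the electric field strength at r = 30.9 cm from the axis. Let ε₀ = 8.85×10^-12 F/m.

|E| = 3.89×10^6 N/C

Coaxial Gaussian cylinder, radius r = 30.9 cm, length L (r > 13 cm, full cross-section enclosed).
λ_enc = ρ·πR² = (1.26×10^-3)π(0.13)² = 6.69×10^-5 C/m.
Applying ∮E·dA = Q_enc/ε₀ with the end caps contributing no flux:
E = |λ_enc|/(2πε₀r) = (6.69×10^-5)/(2π·8.85×10^-12·0.309) = 3.89e6 N/C.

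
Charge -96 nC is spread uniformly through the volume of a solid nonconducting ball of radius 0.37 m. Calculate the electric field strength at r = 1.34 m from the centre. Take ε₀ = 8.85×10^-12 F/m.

|E| ≈ 481 N/C

By spherical symmetry E is radial; choose a Gaussian sphere of radius r = 1.34 m (r > R, so the entire charge is enclosed).
Q_enc = -96 nC = -9.60×10^-8 C.
Since E is radial and uniform over the Gaussian sphere, Φ = E·4πr² = Q_enc/ε₀.
E = |Q_enc|/(4πε₀r²) = (9.60e-8)/(4π·8.85×10^-12·(1.34)²) = 481 N/C.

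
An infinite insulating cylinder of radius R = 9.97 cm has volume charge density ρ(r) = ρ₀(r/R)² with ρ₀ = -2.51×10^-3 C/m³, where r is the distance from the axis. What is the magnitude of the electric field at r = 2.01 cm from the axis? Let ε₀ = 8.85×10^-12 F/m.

By cylindrical symmetry E is radial; use a coaxial Gaussian cylinder of radius 2.01 cm and length L (r < R).
λ_enc = ∫₀^r ρ(r')·2πr' dr' = (2πρ₀/R²)·r^4/4 = -6.474e-8 C/m.
Since E is radial and uniform over the curved surface, Φ = E·2πrL = Q_enc/ε₀ = λ_enc L/ε₀.
E = |λ_enc|/(2πε₀r) = (6.474×10^-8)/(2π·8.85×10^-12·0.0201) = 5.79e4 N/C.

E = 5.79×10^4 N/C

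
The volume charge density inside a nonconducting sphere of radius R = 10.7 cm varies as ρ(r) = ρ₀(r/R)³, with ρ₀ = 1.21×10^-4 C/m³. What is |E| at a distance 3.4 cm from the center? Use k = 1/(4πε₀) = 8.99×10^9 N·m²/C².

Symmetry ⇒ E = E(r) r̂. Gaussian sphere of radius r = 3.4 cm (r < R).
Integrate the density: Q_enc = 4π ∫₀^r ρ₀(r'/R)^3 r'² dr' = 4πρ₀ r^6/(6·R³) = 3.196×10^-10 C.
By Gauss's law, ∮E·dA = E·4πr² = Q_enc/ε₀.
E = k|Q_enc|/r² = (8.99×10^9)(3.196×10^-10)/(0.034)² = 2.49×10^3 N/C.

|E| = 2.49×10^3 N/C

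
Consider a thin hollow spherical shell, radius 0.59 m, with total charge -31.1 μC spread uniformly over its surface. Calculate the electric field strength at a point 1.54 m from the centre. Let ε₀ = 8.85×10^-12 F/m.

E ≈ 1.18×10^5 N/C

Take a concentric spherical Gaussian surface of radius r = 1.54 m (r > 0.59 m).
The entire shell is enclosed: Q_enc = -3.11e-5 C.
Since E is radial and uniform over the Gaussian sphere, Φ = E·4πr² = Q_enc/ε₀.
E = |Q_enc|/(4πε₀r²) = (3.11e-5)/(4π·8.85×10^-12·(1.54)²) = 1.18×10^5 N/C.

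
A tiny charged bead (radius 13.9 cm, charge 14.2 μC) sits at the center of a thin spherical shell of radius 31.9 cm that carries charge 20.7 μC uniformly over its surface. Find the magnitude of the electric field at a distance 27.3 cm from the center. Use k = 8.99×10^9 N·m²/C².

E ≈ 1.71×10^6 N/C

Symmetry ⇒ E = E(r) r̂. Gaussian sphere of radius r = 27.3 cm (between the bodies, 13.9 cm < r < 31.9 cm).
The shell at 31.9 cm lies outside the Gaussian surface, so Q_enc = 14.2 μC = 1.42×10^-5 C.
Since E is radial and uniform over the Gaussian sphere, Φ = E·4πr² = Q_enc/ε₀.
E = k|Q_enc|/r² = (8.99×10^9)(1.42e-5)/(0.273)² = 1.71×10^6 N/C.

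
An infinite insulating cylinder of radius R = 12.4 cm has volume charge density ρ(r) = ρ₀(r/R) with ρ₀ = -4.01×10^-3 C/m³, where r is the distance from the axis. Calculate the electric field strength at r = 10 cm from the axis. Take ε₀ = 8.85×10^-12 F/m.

By cylindrical symmetry E is radial; use a coaxial Gaussian cylinder of radius 10 cm and length L (r < R).
Integrating ρ over the cross-section to radius r: λ_enc = (2πρ₀/R) ∫₀^r r'^2 dr' = 2πρ₀ r^3/(3·R) = -6.773e-5 C/m.
Since E is radial and uniform over the curved surface, Φ = E·2πrL = Q_enc/ε₀ = λ_enc L/ε₀.
E = |λ_enc|/(2πε₀r) = (6.773×10^-5)/(2π·8.85×10^-12·0.1) = 1.22×10^7 N/C.

1.22e7 V/m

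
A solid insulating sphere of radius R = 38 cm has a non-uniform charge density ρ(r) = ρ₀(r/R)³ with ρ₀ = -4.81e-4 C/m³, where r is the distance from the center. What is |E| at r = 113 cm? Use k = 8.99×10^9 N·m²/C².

3.89e5 V/m

Use a concentric Gaussian sphere at r = 113 cm (r > R, all charge enclosed).
Q_enc = 4π ∫₀^R ρ₀(r'/R)^3 r'² dr' = 4πρ₀R³/6 = -5.528×10^-5 C.
Since E is radial and uniform over the Gaussian sphere, Φ = E·4πr² = Q_enc/ε₀.
E = k|Q_enc|/r² = (8.99×10^9)(5.528e-5)/(1.13)² = 3.89e5 N/C.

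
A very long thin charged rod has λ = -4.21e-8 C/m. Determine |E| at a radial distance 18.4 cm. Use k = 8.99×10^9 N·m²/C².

E ≈ 4.11e3 N/C

Take a coaxial cylindrical Gaussian surface of radius r = 18.4 cm and length L.
Q_enc = λL, so λ_enc = -4.21×10^-8 C/m.
Gauss's law: E·2πrL = λ_enc L/ε₀.
E = 2k|λ_enc|/r = 2(8.99×10^9)(4.21×10^-8)/(0.184) = 4.11e3 N/C.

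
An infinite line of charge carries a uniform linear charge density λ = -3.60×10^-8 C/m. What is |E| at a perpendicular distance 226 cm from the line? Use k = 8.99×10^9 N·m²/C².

Take a coaxial cylindrical Gaussian surface of radius r = 226 cm and length L.
Q_enc = λL, so λ_enc = -3.60×10^-8 C/m.
Applying ∮E·dA = Q_enc/ε₀ with the end caps contributing no flux:
E = 2k|λ_enc|/r = 2(8.99×10^9)(3.60×10^-8)/(2.26) = 286 N/C.

|E| ≈ 286 N/C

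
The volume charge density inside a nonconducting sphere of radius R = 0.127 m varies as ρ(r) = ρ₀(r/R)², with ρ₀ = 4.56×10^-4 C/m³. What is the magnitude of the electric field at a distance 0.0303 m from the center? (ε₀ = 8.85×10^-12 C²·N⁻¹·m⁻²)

1.78×10^4 N/C

Take a concentric spherical Gaussian surface of radius r = 0.0303 m (r < R).
Q_enc = ∫₀^r ρ(r')·4πr'² dr' = (4πρ₀/R²) ∫₀^r r'^4 dr' = 4πρ₀ r^5/(5·R²) = 1.815×10^-9 C.
By Gauss's law, ∮E·dA = E·4πr² = Q_enc/ε₀.
E = |Q_enc|/(4πε₀r²) = (1.815×10^-9)/(4π·8.85×10^-12·(0.0303)²) = 1.78e4 N/C.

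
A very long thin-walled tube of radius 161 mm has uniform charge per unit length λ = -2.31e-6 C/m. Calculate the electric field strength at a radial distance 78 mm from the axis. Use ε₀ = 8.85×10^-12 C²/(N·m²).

By cylindrical symmetry E is radial; use a coaxial Gaussian cylinder of radius 78 mm and length L (r < 161 mm, inside the shell).
All the surface charge lies outside this cylinder: Q_enc = 0, hence E = 0.

E = 0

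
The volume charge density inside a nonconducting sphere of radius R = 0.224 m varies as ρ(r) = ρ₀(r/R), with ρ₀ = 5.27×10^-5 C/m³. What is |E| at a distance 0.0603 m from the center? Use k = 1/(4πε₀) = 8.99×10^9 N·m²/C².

|E| = 2.42×10^4 V/m

By spherical symmetry E is radial; choose a Gaussian sphere of radius r = 0.0603 m (r < R).
Integrate the density: Q_enc = 4π ∫₀^r ρ₀(r'/R)^1 r'² dr' = 4πρ₀ r^4/(4·R) = 9.772×10^-9 C.
By Gauss's law, ∮E·dA = E·4πr² = Q_enc/ε₀.
E = k|Q_enc|/r² = (8.99×10^9)(9.772×10^-9)/(0.0603)² = 2.42e4 N/C.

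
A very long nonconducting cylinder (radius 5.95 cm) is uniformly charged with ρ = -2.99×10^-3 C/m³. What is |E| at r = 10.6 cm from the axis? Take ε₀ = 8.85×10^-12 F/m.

Coaxial Gaussian cylinder, radius r = 10.6 cm, length L (r > 5.95 cm, full cross-section enclosed).
λ_enc = ρ·πR² = (-2.99e-3)π(0.0595)² = -3.325×10^-5 C/m.
By Gauss's law (flux through the curved wall only), E·2πrL = λ_enc L/ε₀.
E = |λ_enc|/(2πε₀r) = (3.325e-5)/(2π·8.85×10^-12·0.106) = 5.64×10^6 N/C.

E ≈ 5.64e6 N/C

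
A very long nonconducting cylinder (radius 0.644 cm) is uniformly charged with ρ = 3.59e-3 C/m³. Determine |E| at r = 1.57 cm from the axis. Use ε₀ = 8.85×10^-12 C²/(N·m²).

Coaxial Gaussian cylinder, radius r = 1.57 cm, length L (r > 0.644 cm, full cross-section enclosed).
λ_enc = ρ·πR² = (3.59×10^-3)π(0.00644)² = 4.678×10^-7 C/m.
Since E is radial and uniform over the curved surface, Φ = E·2πrL = Q_enc/ε₀ = λ_enc L/ε₀.
E = |λ_enc|/(2πε₀r) = (4.678×10^-7)/(2π·8.85×10^-12·0.0157) = 5.36e5 N/C.

E ≈ 5.36e5 N/C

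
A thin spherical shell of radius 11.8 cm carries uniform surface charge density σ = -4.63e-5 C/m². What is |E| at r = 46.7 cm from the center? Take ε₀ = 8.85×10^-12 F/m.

|E| = 3.34×10^5 V/m

Symmetry ⇒ E = E(r) r̂. Gaussian sphere of radius r = 46.7 cm (r > 11.8 cm).
The entire shell is enclosed: Q_enc = σ·4πR² = (-4.63×10^-5)·4π·(0.118)² = -8.101×10^-6 C.
Applying ∮E·dA = Q_enc/ε₀ with Φ = E(4πr²):
E = |Q_enc|/(4πε₀r²) = (8.101×10^-6)/(4π·8.85×10^-12·(0.467)²) = 3.34e5 N/C.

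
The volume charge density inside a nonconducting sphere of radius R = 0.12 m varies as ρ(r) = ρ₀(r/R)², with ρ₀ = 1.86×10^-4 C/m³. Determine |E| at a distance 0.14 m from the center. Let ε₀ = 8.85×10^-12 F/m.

E ≈ 3.71×10^5 V/m

Symmetry ⇒ E = E(r) r̂. Gaussian sphere of radius r = 0.14 m (r > R, all charge enclosed).
Q_enc = 4π ∫₀^R ρ₀(r'/R)^2 r'² dr' = 4πρ₀R³/5 = 8.078e-7 C.
Since E is radial and uniform over the Gaussian sphere, Φ = E·4πr² = Q_enc/ε₀.
E = |Q_enc|/(4πε₀r²) = (8.078×10^-7)/(4π·8.85×10^-12·(0.14)²) = 3.71e5 N/C.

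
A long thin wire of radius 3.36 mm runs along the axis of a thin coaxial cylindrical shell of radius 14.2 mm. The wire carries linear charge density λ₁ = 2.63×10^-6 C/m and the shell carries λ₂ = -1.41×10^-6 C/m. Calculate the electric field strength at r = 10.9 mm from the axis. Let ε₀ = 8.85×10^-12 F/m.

Choose a coaxial cylinder of radius r = 10.9 mm (arbitrary length L) as the Gaussian surface (between the conductors, 3.36 mm < r < 14.2 mm).
The shell at 14.2 mm lies outside the Gaussian surface, so λ_enc = λ₁ = 2.63×10^-6 C/m.
Since E is radial and uniform over the curved surface, Φ = E·2πrL = Q_enc/ε₀ = λ_enc L/ε₀.
E = |λ_enc|/(2πε₀r) = (2.63e-6)/(2π·8.85×10^-12·0.0109) = 4.34×10^6 N/C.

E = 4.34×10^6 V/m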